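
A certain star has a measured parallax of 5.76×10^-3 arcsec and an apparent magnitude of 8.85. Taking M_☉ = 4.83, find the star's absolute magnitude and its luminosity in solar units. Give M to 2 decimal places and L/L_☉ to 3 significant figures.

d = 1/p = 1/5.76×10^-3″ = 173.6 pc
M = m − 5 log₁₀ d + 5 = 8.85 − 5·2.2396 + 5 = 2.652
M − M_☉ = 2.652 − 4.83 = -2.178
L/L_☉ = 10^(−0.4 × -2.178) = 7.433

M ≈ 2.65; L/L_☉ ≈ 7.43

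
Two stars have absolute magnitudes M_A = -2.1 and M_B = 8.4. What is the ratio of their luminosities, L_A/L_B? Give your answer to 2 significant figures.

L_A/L_B ≈ 16000

ΔM = M_A − M_B = -10.5
L_A/L_B = 10^(−0.4 ΔM) = 10^4.200 = 15850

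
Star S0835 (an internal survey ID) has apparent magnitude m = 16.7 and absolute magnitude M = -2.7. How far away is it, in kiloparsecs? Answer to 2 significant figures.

d ≈ 76 kpc

μ = m − M = 19.400
m − M = 5 log₁₀ d − 5
log₁₀ d = (m − M)/5 + 1 = 4.8800
d = 10^4.8800 = 75860 pc
= 75.86 kpc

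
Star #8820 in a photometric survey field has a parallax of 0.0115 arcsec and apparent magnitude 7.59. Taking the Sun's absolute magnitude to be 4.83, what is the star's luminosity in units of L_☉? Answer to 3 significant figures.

L/L_☉ ≈ 5.95

d = 1/p = 1/0.0115″ = 86.96 pc
M = m − 5 log₁₀ d + 5 = 7.59 − 5·1.9393 + 5 = 2.893
M − M_☉ = 2.893 − 4.83 = -1.937
L/L_☉ = 10^(−0.4 × -1.937) = 5.951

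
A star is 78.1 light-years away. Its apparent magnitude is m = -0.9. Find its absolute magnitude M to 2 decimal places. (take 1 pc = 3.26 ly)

d = 78.1 ly / 3.26 = 23.96 pc
5 log₁₀(d/10 pc) = 5 log₁₀(23.96) − 5 = 1.897
M = m − 5 log₁₀(d/10) = -0.9 − 1.897 = -2.797

M ≈ -2.80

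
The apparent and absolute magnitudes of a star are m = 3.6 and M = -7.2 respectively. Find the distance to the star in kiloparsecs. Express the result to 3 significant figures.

d ≈ 1.45 kpc

μ = m − M = 10.800
m − M = 5 log₁₀ d − 5
log₁₀ d = (m − M)/5 + 1 = 3.1600
d = 10^3.1600 = 1445 pc
= 1.445 kpc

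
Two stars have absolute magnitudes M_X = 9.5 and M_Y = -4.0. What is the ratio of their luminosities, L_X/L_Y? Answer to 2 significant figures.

ΔM = M_X − M_Y = 13.5
L_X/L_Y = 10^(−0.4 ΔM) = 10^-5.400 = 3.981×10^-6

L_X/L_Y ≈ 4.0×10^-6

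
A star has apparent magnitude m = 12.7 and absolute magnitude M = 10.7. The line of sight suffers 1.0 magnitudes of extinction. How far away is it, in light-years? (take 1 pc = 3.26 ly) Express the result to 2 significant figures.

m − M = 5 log₁₀(d/10 pc) + A  ⇒  12.7 − (10.7) − 1.0 = 5 log₁₀(d/10)
1.000 = 5 log₁₀(d/10)
log₁₀ d = (m − M − A)/5 + 1 = 1.2000
d = 10^1.2000 = 15.85 pc
= 51.67 ly

d ≈ 52 ly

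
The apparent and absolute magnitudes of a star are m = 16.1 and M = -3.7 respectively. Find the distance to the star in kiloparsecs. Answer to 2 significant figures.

d ≈ 91 kpc

μ = m − M = 19.800
m − M = 5 log₁₀ d − 5
log₁₀ d = (m − M)/5 + 1 = 4.9600
d = 10^4.9600 = 91200 pc
= 91.20 kpc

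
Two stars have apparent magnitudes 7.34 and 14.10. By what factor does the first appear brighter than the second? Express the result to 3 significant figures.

506

Magnitude difference = -6.76
Flux ratio = 10^(−0.4 Δm) = 10^(−0.4 × -6.76) = 10^2.704 = 505.8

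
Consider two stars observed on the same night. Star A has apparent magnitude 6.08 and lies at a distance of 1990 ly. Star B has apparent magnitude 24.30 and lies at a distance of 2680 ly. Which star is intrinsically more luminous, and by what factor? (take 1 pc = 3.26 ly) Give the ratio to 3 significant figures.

Star A is more luminous, by a factor of 1.07×10^7.

Star A: d = 1990 ly / 3.26 = 610.4 pc
Star A: M = m − 5 log₁₀ d + 5 = 6.08 − 5·2.7856 + 5 = -2.848
Star B: d = 2680 ly / 3.26 = 822.1 pc
Star B: M = m − 5 log₁₀ d + 5 = 24.30 − 5·2.9149 + 5 = 14.725
ΔM = M_A − M_B = -2.848 − (14.725) = -17.574; smaller M is more luminous → Star A.
L ratio = 10^(0.4 |ΔM|) = 10^7.029 = 1.070×10^7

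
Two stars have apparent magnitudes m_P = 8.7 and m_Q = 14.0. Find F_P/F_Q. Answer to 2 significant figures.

Magnitude difference = -5.3
Flux ratio = 10^(−0.4 Δm) = 10^(−0.4 × -5.3) = 10^2.120 = 131.8

F_P/F_Q ≈ 130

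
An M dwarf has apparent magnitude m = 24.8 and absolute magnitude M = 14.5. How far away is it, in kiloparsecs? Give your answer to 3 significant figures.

Distance modulus: m − M = 24.8 − (14.5) = 10.300
m − M = 5 log₁₀ d − 5
log₁₀ d = (m − M)/5 + 1 = 3.0600
d = 10^3.0600 = 1148 pc
= 1.148 kpc

d ≈ 1.15 kpc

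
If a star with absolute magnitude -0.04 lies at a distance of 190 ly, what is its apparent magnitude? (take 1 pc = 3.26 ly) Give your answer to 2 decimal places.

d = 190 ly / 3.26 = 58.28 pc
m = M + 5 log₁₀ d − 5 = -0.04 + 5·1.7655 − 5 = 3.788

m ≈ 3.79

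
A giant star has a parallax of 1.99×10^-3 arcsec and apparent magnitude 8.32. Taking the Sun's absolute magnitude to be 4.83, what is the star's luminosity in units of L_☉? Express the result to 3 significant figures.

d = 1/p = 1/1.99×10^-3″ = 502.5 pc
M = m − 5 log₁₀ d + 5 = 8.32 − 5·2.7011 + 5 = -0.186
M − M_☉ = -0.186 − 4.83 = -5.016
L/L_☉ = 10^(−0.4 × -5.016) = 101.5

L/L_☉ ≈ 101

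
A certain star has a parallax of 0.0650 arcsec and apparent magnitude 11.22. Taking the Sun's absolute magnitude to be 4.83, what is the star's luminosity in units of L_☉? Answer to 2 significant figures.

L/L_☉ ≈ 6.6×10^-3

d = 1/p = 1/0.0650″ = 15.38 pc
M = m − 5 log₁₀ d + 5 = 11.22 − 5·1.1871 + 5 = 10.285
M − M_☉ = 10.285 − 4.83 = 5.455
L/L_☉ = 10^(−0.4 × 5.455) = 6.579×10^-3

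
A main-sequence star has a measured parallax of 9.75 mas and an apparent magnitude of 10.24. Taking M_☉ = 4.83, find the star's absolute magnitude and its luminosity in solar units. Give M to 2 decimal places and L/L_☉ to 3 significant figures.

d = 1/p = 1000/9.75 mas = 102.6 pc
M = m − 5 log₁₀ d + 5 = 10.24 − 5·2.0110 + 5 = 5.185
M − M_☉ = 5.185 − 4.83 = 0.355
L/L_☉ = 10^(−0.4 × 0.355) = 0.7211

M ≈ 5.19; L/L_☉ ≈ 0.721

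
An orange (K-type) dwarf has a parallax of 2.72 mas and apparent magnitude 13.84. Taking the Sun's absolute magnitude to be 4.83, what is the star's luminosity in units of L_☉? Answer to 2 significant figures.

d = 1/p = 1000/2.72 mas = 367.6 pc
M = m − 5 log₁₀ d + 5 = 13.84 − 5·2.5654 + 5 = 6.013
M − M_☉ = 6.013 − 4.83 = 1.183
L/L_☉ = 10^(−0.4 × 1.183) = 0.3364

L/L_☉ ≈ 0.34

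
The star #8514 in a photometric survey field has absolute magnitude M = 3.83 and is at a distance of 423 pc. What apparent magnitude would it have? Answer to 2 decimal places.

m ≈ 11.96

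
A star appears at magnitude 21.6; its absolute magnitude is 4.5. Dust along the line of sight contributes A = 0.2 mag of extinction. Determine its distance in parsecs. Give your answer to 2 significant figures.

m − M = 5 log₁₀(d/10 pc) + A  ⇒  21.6 − (4.5) − 0.2 = 5 log₁₀(d/10)
16.900 = 5 log₁₀(d/10)
log₁₀ d = (m − M − A)/5 + 1 = 4.3800
d = 10^4.3800 = 23990 pc

d ≈ 24000 pc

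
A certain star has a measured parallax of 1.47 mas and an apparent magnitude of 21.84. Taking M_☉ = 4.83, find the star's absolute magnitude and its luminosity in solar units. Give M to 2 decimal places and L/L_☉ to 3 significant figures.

M ≈ 12.68; L/L_☉ ≈ 7.27×10^-4

d = 1/p = 1000/1.47 mas = 680.3 pc
M = m − 5 log₁₀ d + 5 = 21.84 − 5·2.8327 + 5 = 12.677
M − M_☉ = 12.677 − 4.83 = 7.847
L/L_☉ = 10^(−0.4 × 7.847) = 7.267×10^-4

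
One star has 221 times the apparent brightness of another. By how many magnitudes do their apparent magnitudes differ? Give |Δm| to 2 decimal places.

Pogson: Δm = −2.5 log₁₀(ratio) = −2.5 log₁₀(221) = −2.5 × 2.3444 = -5.861

|Δm| ≈ 5.86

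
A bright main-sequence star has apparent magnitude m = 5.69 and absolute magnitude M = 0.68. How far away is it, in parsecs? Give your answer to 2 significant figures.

μ = m − M = 5.010
m − M = 5 log₁₀ d − 5
log₁₀ d = (m − M)/5 + 1 = 2.0020
d = 10^2.0020 = 100.5 pc

d ≈ 100 pc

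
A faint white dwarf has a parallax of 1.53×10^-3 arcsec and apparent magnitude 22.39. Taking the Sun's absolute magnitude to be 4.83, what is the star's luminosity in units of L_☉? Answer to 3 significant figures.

L/L_☉ ≈ 4.04×10^-4

d = 1/p = 1/1.53×10^-3″ = 653.6 pc
M = m − 5 log₁₀ d + 5 = 22.39 − 5·2.8153 + 5 = 13.313
M − M_☉ = 13.313 − 4.83 = 8.483
L/L_☉ = 10^(−0.4 × 8.483) = 4.042×10^-4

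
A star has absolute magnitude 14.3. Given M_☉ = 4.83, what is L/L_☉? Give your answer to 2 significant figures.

M − M_☉ = 14.3 − 4.83 = 9.470
L/L_☉ = 10^(−0.4 (M − M_☉)) = 10^-3.788 = 1.629×10^-4

L/L_☉ ≈ 1.6×10^-4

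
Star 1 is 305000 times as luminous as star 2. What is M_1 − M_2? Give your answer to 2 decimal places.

M_1 − M_2 ≈ -13.71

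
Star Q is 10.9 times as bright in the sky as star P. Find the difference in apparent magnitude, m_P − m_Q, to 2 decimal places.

m_P − m_Q ≈ 2.59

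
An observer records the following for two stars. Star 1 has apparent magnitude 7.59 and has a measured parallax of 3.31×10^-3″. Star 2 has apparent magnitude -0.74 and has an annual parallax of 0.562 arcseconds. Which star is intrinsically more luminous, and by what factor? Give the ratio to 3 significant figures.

Star 1: d = 1/p = 1/3.31×10^-3″ = 302.1 pc
Star 1: M = m − 5 log₁₀ d + 5 = 7.59 − 5·2.4802 + 5 = 0.189
Star 2: d = 1/p = 1/0.562″ = 1.779 pc
Star 2: M = m − 5 log₁₀ d + 5 = -0.74 − 5·0.2503 + 5 = 3.009
ΔM = M_1 − M_2 = 0.189 − (3.009) = -2.820; smaller M is more luminous → Star 1.
L ratio = 10^(0.4 |ΔM|) = 10^1.128 = 13.42

Star 1 is more luminous, by a factor of 13.4.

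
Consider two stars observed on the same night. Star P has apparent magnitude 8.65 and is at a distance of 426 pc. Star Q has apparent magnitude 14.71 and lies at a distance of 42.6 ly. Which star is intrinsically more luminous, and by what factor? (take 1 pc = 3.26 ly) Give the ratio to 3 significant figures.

Star P is more luminous, by a factor of 282000.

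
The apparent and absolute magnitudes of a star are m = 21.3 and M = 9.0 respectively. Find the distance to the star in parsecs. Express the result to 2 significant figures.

Distance modulus: m − M = 21.3 − (9.0) = 12.300
m − M = 5 log₁₀ d − 5
log₁₀ d = (m − M)/5 + 1 = 3.4600
d = 10^3.4600 = 2884 pc

d ≈ 2900 pc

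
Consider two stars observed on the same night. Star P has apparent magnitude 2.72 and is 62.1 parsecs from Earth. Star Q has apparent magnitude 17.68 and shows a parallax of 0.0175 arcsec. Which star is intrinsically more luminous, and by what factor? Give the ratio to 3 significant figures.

Star P is more luminous, by a factor of 1.14×10^6.

Star P: M = m − 5 log₁₀ d + 5 = 2.72 − 5·1.7931 + 5 = -1.245
Star Q: d = 1/p = 1/0.0175″ = 57.14 pc
Star Q: M = m − 5 log₁₀ d + 5 = 17.68 − 5·1.7570 + 5 = 13.895
ΔM = M_P − M_Q = -1.245 − (13.895) = -15.141; smaller M is more luminous → Star P.
L ratio = 10^(0.4 |ΔM|) = 10^6.056 = 1.138×10^6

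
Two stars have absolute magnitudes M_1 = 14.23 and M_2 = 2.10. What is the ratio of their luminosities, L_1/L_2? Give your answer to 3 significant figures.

ΔM = M_1 − M_2 = 12.13
L_1/L_2 = 10^(−0.4 ΔM) = 10^-4.852 = 1.406×10^-5

L_1/L_2 ≈ 1.41×10^-5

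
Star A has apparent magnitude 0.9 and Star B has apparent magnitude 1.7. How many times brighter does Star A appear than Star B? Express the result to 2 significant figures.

Magnitude difference = -0.8
Flux ratio = 10^(−0.4 Δm) = 10^(−0.4 × -0.8) = 10^0.320 = 2.089

2.1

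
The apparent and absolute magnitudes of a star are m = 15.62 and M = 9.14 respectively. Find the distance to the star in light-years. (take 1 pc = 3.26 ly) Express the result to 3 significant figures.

Distance modulus: m − M = 15.62 − (9.14) = 6.480
m − M = 5 log₁₀ d − 5
log₁₀ d = (m − M)/5 + 1 = 2.2960
d = 10^2.2960 = 197.7 pc
= 644.5 ly

d ≈ 644 ly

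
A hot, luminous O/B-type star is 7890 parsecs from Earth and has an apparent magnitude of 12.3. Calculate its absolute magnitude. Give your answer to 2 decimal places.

M ≈ -2.19

5 log₁₀(d/10 pc) = 5 log₁₀(7890) − 5 = 14.485
M = m − 5 log₁₀(d/10) = 12.3 − 14.485 = -2.185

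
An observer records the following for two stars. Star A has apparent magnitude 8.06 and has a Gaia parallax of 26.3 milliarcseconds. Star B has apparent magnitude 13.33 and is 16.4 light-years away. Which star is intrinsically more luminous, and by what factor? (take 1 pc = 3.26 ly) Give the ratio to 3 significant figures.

Star A: p = 26.3 mas = 0.0263″ → d = 1/p = 38.02 pc
Star A: M = m − 5 log₁₀ d + 5 = 8.06 − 5·1.5800 + 5 = 5.160
Star B: d = 16.4 ly / 3.26 = 5.031 pc
Star B: M = m − 5 log₁₀ d + 5 = 13.33 − 5·0.7016 + 5 = 14.822
ΔM = M_A − M_B = 5.160 − (14.822) = -9.662; smaller M is more luminous → Star A.
L ratio = 10^(0.4 |ΔM|) = 10^3.865 = 7325

Star A is more luminous, by a factor of 7330.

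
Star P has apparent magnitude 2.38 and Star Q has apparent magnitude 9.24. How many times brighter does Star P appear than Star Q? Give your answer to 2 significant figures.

Magnitude difference = -6.86
Flux ratio = 10^(−0.4 Δm) = 10^(−0.4 × -6.86) = 10^2.744 = 554.6

550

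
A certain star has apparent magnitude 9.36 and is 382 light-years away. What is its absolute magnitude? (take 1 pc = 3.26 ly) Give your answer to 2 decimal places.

d = 382 ly / 3.26 = 117.2 pc
5 log₁₀(d/10 pc) = 5 log₁₀(117.2) − 5 = 5.344
M = m − 5 log₁₀(d/10) = 9.36 − 5.344 = 4.016

M ≈ 4.02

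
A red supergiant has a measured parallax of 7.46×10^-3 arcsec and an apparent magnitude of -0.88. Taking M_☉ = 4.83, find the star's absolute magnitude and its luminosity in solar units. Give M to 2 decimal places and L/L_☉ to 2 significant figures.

d = 1/p = 1/7.46×10^-3″ = 134.0 pc
M = m − 5 log₁₀ d + 5 = -0.88 − 5·2.1273 + 5 = -6.516
M − M_☉ = -6.516 − 4.83 = -11.346
L/L_☉ = 10^(−0.4 × -11.346) = 34560

M ≈ -6.52; L/L_☉ ≈ 35000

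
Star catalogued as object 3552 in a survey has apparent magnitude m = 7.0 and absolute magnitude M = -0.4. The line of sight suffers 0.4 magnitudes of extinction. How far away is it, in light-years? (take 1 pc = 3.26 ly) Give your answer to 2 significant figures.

d ≈ 820 ly

m − M = 5 log₁₀(d/10 pc) + A  ⇒  7.0 − (-0.4) − 0.4 = 5 log₁₀(d/10)
7.000 = 5 log₁₀(d/10)
log₁₀ d = (m − M − A)/5 + 1 = 2.4000
d = 10^2.4000 = 251.2 pc
= 818.9 ly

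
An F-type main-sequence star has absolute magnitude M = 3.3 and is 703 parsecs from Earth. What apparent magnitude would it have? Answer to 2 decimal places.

m ≈ 12.53

m = M + 5 log₁₀ d − 5 = 3.3 + 5·2.8470 − 5 = 12.535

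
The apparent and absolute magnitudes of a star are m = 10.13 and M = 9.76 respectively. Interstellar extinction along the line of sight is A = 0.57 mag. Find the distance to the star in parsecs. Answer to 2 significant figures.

d ≈ 9.1 pc

m − M = 5 log₁₀(d/10 pc) + A  ⇒  10.13 − (9.76) − 0.57 = 5 log₁₀(d/10)
-0.200 = 5 log₁₀(d/10)
log₁₀ d = (m − M − A)/5 + 1 = 0.9600
d = 10^0.9600 = 9.120 pc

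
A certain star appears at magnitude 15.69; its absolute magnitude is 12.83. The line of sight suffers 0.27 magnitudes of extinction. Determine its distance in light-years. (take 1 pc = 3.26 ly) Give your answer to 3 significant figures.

m − M = 5 log₁₀(d/10 pc) + A  ⇒  15.69 − (12.83) − 0.27 = 5 log₁₀(d/10)
2.590 = 5 log₁₀(d/10)
log₁₀ d = (m − M − A)/5 + 1 = 1.5180
d = 10^1.5180 = 32.96 pc
= 107.5 ly

d ≈ 107 ly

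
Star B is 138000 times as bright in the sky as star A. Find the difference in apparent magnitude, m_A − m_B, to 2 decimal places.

m_A − m_B ≈ 12.85

Pogson: Δm = −2.5 log₁₀(ratio) = −2.5 log₁₀(138000) = −2.5 × 5.1399 = -12.850
Star B is brighter so has the smaller magnitude: m_A − m_B is positive.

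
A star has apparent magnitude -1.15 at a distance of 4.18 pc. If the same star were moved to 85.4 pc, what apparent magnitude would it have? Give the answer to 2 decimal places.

m ≈ 5.40

Flux ∝ 1/d², so Δm = 5 log₁₀(d₂/d₁) = 5 log₁₀(85.4/4.18) = 6.551
m₂ = m₁ + Δm = -1.15 + (6.551) = 5.401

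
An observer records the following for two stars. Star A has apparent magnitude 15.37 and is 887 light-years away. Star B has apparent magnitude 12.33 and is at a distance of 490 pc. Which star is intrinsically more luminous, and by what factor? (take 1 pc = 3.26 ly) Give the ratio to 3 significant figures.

Star B is more luminous, by a factor of 53.3.

Star A: d = 887 ly / 3.26 = 272.1 pc
Star A: M = m − 5 log₁₀ d + 5 = 15.37 − 5·2.4347 + 5 = 8.196
Star B: M = m − 5 log₁₀ d + 5 = 12.33 − 5·2.6902 + 5 = 3.879
ΔM = M_A − M_B = 8.196 − (3.879) = 4.317; smaller M is more luminous → Star B.
L ratio = 10^(0.4 |ΔM|) = 10^1.727 = 53.33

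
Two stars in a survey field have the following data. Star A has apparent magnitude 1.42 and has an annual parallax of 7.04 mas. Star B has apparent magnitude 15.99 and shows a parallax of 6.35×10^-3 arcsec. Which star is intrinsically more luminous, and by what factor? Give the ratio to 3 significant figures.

Star A is more luminous, by a factor of 548000.

Star A: p = 7.04 mas = 7.04×10^-3″ → d = 1/p = 142.0 pc
Star A: M = m − 5 log₁₀ d + 5 = 1.42 − 5·2.1524 + 5 = -4.342
Star B: d = 1/p = 1/6.35×10^-3″ = 157.5 pc
Star B: M = m − 5 log₁₀ d + 5 = 15.99 − 5·2.1972 + 5 = 10.004
ΔM = M_A − M_B = -4.342 − (10.004) = -14.346; smaller M is more luminous → Star A.
L ratio = 10^(0.4 |ΔM|) = 10^5.738 = 547500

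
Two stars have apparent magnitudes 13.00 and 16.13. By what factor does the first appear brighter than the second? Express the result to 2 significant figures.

Δm = 13.00 − (16.13) = -3.13
Flux ratio = 10^(−0.4 Δm) = 10^(−0.4 × -3.13) = 10^1.252 = 17.86

18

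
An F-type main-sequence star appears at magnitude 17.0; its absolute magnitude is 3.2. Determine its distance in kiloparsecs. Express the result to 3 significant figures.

Distance modulus: m − M = 17.0 − (3.2) = 13.800
m − M = 5 log₁₀ d − 5
log₁₀ d = (m − M)/5 + 1 = 3.7600
d = 10^3.7600 = 5754 pc
= 5.754 kpc

d ≈ 5.75 kpc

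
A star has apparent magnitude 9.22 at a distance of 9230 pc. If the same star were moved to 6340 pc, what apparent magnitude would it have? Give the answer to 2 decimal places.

Flux ∝ 1/d², so Δm = 5 log₁₀(d₂/d₁) = 5 log₁₀(6340/9230) = -0.816
m₂ = m₁ + Δm = 9.22 + (-0.816) = 8.404

m ≈ 8.40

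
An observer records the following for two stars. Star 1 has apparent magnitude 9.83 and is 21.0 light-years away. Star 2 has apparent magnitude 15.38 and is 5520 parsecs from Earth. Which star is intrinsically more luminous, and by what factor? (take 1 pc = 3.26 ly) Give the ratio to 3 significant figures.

Star 1: d = 21.0 ly / 3.26 = 6.442 pc
Star 1: M = m − 5 log₁₀ d + 5 = 9.83 − 5·0.8090 + 5 = 10.785
Star 2: M = m − 5 log₁₀ d + 5 = 15.38 − 5·3.7419 + 5 = 1.670
ΔM = M_1 − M_2 = 10.785 − (1.670) = 9.115; smaller M is more luminous → Star 2.
L ratio = 10^(0.4 |ΔM|) = 10^3.646 = 4425

Star 2 is more luminous, by a factor of 4420.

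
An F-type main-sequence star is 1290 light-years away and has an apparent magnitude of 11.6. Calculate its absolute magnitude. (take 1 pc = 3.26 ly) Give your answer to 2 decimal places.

d = 1290 ly / 3.26 = 395.7 pc
5 log₁₀(d/10 pc) = 5 log₁₀(395.7) − 5 = 7.987
M = m − 5 log₁₀(d/10) = 11.6 − 7.987 = 3.613

M ≈ 3.61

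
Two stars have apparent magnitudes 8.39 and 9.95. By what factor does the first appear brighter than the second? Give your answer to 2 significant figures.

Δm = 8.39 − (9.95) = -1.56
Flux ratio = 10^(−0.4 Δm) = 10^(−0.4 × -1.56) = 10^0.624 = 4.207

4.2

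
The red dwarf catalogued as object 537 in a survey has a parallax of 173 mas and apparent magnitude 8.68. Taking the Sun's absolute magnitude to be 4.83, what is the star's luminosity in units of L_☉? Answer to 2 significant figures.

d = 1/p = 1000/173 mas = 5.780 pc
M = m − 5 log₁₀ d + 5 = 8.68 − 5·0.7620 + 5 = 9.870
M − M_☉ = 9.870 − 4.83 = 5.040
L/L_☉ = 10^(−0.4 × 5.040) = 9.636×10^-3

L/L_☉ ≈ 9.6×10^-3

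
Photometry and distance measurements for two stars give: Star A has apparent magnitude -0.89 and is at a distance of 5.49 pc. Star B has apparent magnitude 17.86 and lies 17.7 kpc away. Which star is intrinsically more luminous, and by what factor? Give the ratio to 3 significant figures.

Star A is more luminous, by a factor of 3.04.

Star A: M = m − 5 log₁₀ d + 5 = -0.89 − 5·0.7396 + 5 = 0.412
Star B: d = 17.7 kpc = 17700 pc
Star B: M = m − 5 log₁₀ d + 5 = 17.86 − 5·4.2480 + 5 = 1.620
ΔM = M_A − M_B = 0.412 − (1.620) = -1.208; smaller M is more luminous → Star A.
L ratio = 10^(0.4 |ΔM|) = 10^0.483 = 3.042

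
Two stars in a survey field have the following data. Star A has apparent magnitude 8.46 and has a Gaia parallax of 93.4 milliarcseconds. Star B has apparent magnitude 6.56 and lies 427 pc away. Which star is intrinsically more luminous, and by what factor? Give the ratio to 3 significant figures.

Star A: p = 93.4 mas = 0.0934″ → d = 1/p = 10.71 pc
Star A: M = m − 5 log₁₀ d + 5 = 8.46 − 5·1.0297 + 5 = 8.312
Star B: M = m − 5 log₁₀ d + 5 = 6.56 − 5·2.6304 + 5 = -1.592
ΔM = M_A − M_B = 8.312 − (-1.592) = 9.904; smaller M is more luminous → Star B.
L ratio = 10^(0.4 |ΔM|) = 10^3.962 = 9153

Star B is more luminous, by a factor of 9150.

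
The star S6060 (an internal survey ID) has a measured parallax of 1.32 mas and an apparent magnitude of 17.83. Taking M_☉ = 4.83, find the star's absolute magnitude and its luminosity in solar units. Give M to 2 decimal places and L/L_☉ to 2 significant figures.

M ≈ 8.43; L/L_☉ ≈ 0.036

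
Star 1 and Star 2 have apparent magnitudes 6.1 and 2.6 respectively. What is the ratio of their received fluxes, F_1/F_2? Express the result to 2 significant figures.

Δm = 6.1 − (2.6) = 3.5
Flux ratio = 10^(−0.4 Δm) = 10^(−0.4 × 3.5) = 10^-1.400 = 0.03981

F_1/F_2 ≈ 0.040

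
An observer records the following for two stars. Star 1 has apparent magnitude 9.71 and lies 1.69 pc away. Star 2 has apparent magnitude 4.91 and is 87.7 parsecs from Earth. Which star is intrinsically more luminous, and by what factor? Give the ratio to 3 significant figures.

Star 1: M = m − 5 log₁₀ d + 5 = 9.71 − 5·0.2279 + 5 = 13.571
Star 2: M = m − 5 log₁₀ d + 5 = 4.91 − 5·1.9430 + 5 = 0.195
ΔM = M_1 − M_2 = 13.571 − (0.195) = 13.376; smaller M is more luminous → Star 2.
L ratio = 10^(0.4 |ΔM|) = 10^5.350 = 224000

Star 2 is more luminous, by a factor of 224000.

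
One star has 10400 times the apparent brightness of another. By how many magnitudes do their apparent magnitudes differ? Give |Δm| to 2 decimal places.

|Δm| ≈ 10.04

Pogson: Δm = −2.5 log₁₀(ratio) = −2.5 log₁₀(10400) = −2.5 × 4.0170 = -10.043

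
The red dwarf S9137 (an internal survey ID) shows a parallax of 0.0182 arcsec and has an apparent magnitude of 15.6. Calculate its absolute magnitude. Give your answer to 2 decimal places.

d = 1/p = 1/0.0182″ = 54.95 pc
5 log₁₀(d/10 pc) = 5 log₁₀(54.95) − 5 = 3.700
M = m − 5 log₁₀(d/10) = 15.6 − 3.700 = 11.900

M ≈ 11.90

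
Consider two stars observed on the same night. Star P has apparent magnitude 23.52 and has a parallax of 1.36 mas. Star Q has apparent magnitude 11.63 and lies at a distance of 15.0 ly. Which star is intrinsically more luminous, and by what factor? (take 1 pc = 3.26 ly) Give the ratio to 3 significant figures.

Star P: p = 1.36 mas = 1.36×10^-3″ → d = 1/p = 735.3 pc
Star P: M = m − 5 log₁₀ d + 5 = 23.52 − 5·2.8665 + 5 = 14.188
Star Q: d = 15.0 ly / 3.26 = 4.601 pc
Star Q: M = m − 5 log₁₀ d + 5 = 11.63 − 5·0.6629 + 5 = 13.316
ΔM = M_P − M_Q = 14.188 − (13.316) = 0.872; smaller M is more luminous → Star Q.
L ratio = 10^(0.4 |ΔM|) = 10^0.349 = 2.233

Star Q is more luminous, by a factor of 2.23.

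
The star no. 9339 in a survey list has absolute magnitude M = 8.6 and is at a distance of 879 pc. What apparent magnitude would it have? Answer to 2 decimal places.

m = M + 5 log₁₀ d − 5 = 8.6 + 5·2.9440 − 5 = 18.320

m ≈ 18.32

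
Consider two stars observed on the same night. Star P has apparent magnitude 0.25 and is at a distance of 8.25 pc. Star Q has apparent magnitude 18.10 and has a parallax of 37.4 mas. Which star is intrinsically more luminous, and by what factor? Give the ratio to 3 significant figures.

Star P is more luminous, by a factor of 1.31×10^6.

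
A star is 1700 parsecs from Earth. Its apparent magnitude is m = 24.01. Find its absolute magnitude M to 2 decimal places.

5 log₁₀(d/10 pc) = 5 log₁₀(1700) − 5 = 11.152
M = m − 5 log₁₀(d/10) = 24.01 − 11.152 = 12.858

M ≈ 12.86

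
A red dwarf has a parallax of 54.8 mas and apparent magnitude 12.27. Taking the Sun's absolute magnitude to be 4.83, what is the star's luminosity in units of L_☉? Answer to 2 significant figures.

L/L_☉ ≈ 3.5×10^-3

d = 1/p = 1000/54.8 mas = 18.25 pc
M = m − 5 log₁₀ d + 5 = 12.27 − 5·1.2612 + 5 = 10.964
M − M_☉ = 10.964 − 4.83 = 6.134
L/L_☉ = 10^(−0.4 × 6.134) = 3.519×10^-3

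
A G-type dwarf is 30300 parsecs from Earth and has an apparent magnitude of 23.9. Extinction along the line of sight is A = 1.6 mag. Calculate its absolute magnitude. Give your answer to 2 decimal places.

M ≈ 4.89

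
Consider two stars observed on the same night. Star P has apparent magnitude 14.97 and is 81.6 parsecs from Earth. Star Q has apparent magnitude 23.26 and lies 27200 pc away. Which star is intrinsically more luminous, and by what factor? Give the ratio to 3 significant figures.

Star Q is more luminous, by a factor of 53.7.

Star P: M = m − 5 log₁₀ d + 5 = 14.97 − 5·1.9117 + 5 = 10.412
Star Q: M = m − 5 log₁₀ d + 5 = 23.26 − 5·4.4346 + 5 = 6.087
ΔM = M_P − M_Q = 10.412 − (6.087) = 4.324; smaller M is more luminous → Star Q.
L ratio = 10^(0.4 |ΔM|) = 10^1.730 = 53.67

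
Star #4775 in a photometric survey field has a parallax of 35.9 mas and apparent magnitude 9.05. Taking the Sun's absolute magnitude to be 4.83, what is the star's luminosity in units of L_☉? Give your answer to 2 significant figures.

L/L_☉ ≈ 0.16

d = 1/p = 1000/35.9 mas = 27.86 pc
M = m − 5 log₁₀ d + 5 = 9.05 − 5·1.4449 + 5 = 6.825
M − M_☉ = 6.825 − 4.83 = 1.995
L/L_☉ = 10^(−0.4 × 1.995) = 0.1592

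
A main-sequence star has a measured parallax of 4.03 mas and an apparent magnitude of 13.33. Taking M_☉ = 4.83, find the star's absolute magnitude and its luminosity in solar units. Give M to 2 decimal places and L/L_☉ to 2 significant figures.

M ≈ 6.36; L/L_☉ ≈ 0.25

d = 1/p = 1000/4.03 mas = 248.1 pc
M = m − 5 log₁₀ d + 5 = 13.33 − 5·2.3947 + 5 = 6.357
M − M_☉ = 6.357 − 4.83 = 1.527
L/L_☉ = 10^(−0.4 × 1.527) = 0.2451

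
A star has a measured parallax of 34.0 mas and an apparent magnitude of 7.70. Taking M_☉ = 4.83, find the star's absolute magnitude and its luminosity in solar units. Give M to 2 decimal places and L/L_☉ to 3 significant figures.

M ≈ 5.36; L/L_☉ ≈ 0.615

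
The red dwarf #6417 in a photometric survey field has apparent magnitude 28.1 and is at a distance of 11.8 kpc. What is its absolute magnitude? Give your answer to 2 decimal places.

d = 11.8 kpc = 11800 pc
5 log₁₀(d/10 pc) = 5 log₁₀(11800) − 5 = 15.359
M = m − 5 log₁₀(d/10) = 28.1 − 15.359 = 12.741

M ≈ 12.74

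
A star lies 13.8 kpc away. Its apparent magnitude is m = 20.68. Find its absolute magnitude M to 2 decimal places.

d = 13.8 kpc = 13800 pc
5 log₁₀(d/10 pc) = 5 log₁₀(13800) − 5 = 15.699
M = m − 5 log₁₀(d/10) = 20.68 − 15.699 = 4.981

M ≈ 4.98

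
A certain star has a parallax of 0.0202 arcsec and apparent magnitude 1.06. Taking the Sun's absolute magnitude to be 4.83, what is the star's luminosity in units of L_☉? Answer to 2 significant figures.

L/L_☉ ≈ 790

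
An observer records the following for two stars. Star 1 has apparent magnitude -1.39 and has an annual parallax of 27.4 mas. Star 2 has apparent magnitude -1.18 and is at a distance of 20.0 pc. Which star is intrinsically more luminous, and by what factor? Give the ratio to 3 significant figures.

Star 1 is more luminous, by a factor of 4.04.

Star 1: p = 27.4 mas = 0.0274″ → d = 1/p = 36.50 pc
Star 1: M = m − 5 log₁₀ d + 5 = -1.39 − 5·1.5622 + 5 = -4.201
Star 2: M = m − 5 log₁₀ d + 5 = -1.18 − 5·1.3010 + 5 = -2.685
ΔM = M_1 − M_2 = -4.201 − (-2.685) = -1.516; smaller M is more luminous → Star 1.
L ratio = 10^(0.4 |ΔM|) = 10^0.606 = 4.041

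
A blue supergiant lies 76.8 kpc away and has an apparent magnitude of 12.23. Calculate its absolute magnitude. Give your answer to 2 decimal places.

M ≈ -7.20

d = 76.8 kpc = 76800 pc
5 log₁₀(d/10 pc) = 5 log₁₀(76800) − 5 = 19.427
M = m − 5 log₁₀(d/10) = 12.23 − 19.427 = -7.197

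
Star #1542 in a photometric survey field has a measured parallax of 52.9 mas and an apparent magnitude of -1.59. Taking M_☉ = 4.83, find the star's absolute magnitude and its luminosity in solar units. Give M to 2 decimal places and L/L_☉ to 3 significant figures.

d = 1/p = 1000/52.9 mas = 18.90 pc
M = m − 5 log₁₀ d + 5 = -1.59 − 5·1.2765 + 5 = -2.973
M − M_☉ = -2.973 − 4.83 = -7.803
L/L_☉ = 10^(−0.4 × -7.803) = 1322

M ≈ -2.97; L/L_☉ ≈ 1320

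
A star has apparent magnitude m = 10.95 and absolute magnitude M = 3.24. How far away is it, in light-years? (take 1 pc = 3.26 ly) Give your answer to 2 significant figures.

μ = m − M = 7.710
m − M = 5 log₁₀ d − 5
log₁₀ d = (m − M)/5 + 1 = 2.5420
d = 10^2.5420 = 348.3 pc
= 1136 ly

d ≈ 1100 ly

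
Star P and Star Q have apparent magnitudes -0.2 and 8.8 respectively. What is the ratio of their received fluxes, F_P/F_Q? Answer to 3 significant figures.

Δm = -0.2 − (8.8) = -9.0
Flux ratio = 10^(−0.4 Δm) = 10^(−0.4 × -9.0) = 10^3.600 = 3981

F_P/F_Q ≈ 3980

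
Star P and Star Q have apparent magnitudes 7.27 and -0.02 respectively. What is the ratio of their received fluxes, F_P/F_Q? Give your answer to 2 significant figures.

Magnitude difference = 7.29
Flux ratio = 10^(−0.4 Δm) = 10^(−0.4 × 7.29) = 10^-2.916 = 1.213×10^-3

F_P/F_Q ≈ 1.2×10^-3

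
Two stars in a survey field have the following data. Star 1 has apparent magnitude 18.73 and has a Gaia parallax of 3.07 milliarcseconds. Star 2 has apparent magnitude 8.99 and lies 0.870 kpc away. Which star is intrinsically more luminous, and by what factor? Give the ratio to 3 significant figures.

Star 1: p = 3.07 mas = 3.07×10^-3″ → d = 1/p = 325.7 pc
Star 1: M = m − 5 log₁₀ d + 5 = 18.73 − 5·2.5129 + 5 = 11.166
Star 2: d = 0.870 kpc = 870.0 pc
Star 2: M = m − 5 log₁₀ d + 5 = 8.99 − 5·2.9395 + 5 = -0.708
ΔM = M_1 − M_2 = 11.166 − (-0.708) = 11.873; smaller M is more luminous → Star 2.
L ratio = 10^(0.4 |ΔM|) = 10^4.749 = 56150

Star 2 is more luminous, by a factor of 56100.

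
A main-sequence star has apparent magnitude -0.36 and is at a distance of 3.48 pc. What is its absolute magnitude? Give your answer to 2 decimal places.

M ≈ 1.93

5 log₁₀(d/10 pc) = 5 log₁₀(3.480) − 5 = -2.292
M = m − 5 log₁₀(d/10) = -0.36 + 2.292 = 1.932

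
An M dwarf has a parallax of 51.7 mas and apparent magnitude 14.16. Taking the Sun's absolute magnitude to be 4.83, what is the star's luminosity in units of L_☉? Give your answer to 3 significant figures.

L/L_☉ ≈ 6.93×10^-4

d = 1/p = 1000/51.7 mas = 19.34 pc
M = m − 5 log₁₀ d + 5 = 14.16 − 5·1.2865 + 5 = 12.727
M − M_☉ = 12.727 − 4.83 = 7.897
L/L_☉ = 10^(−0.4 × 7.897) = 6.935×10^-4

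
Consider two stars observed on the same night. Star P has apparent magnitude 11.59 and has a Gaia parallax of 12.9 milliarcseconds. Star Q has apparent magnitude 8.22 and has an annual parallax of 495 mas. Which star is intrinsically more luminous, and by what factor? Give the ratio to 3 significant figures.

Star P is more luminous, by a factor of 66.1.

Star P: p = 12.9 mas = 0.0129″ → d = 1/p = 77.52 pc
Star P: M = m − 5 log₁₀ d + 5 = 11.59 − 5·1.8894 + 5 = 7.143
Star Q: p = 495 mas = 0.495″ → d = 1/p = 2.020 pc
Star Q: M = m − 5 log₁₀ d + 5 = 8.22 − 5·0.3054 + 5 = 11.693
ΔM = M_P − M_Q = 7.143 − (11.693) = -4.550; smaller M is more luminous → Star P.
L ratio = 10^(0.4 |ΔM|) = 10^1.820 = 66.07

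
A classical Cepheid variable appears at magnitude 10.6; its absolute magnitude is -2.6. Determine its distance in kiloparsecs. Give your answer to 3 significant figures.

d ≈ 4.37 kpc

Distance modulus: m − M = 10.6 − (-2.6) = 13.200
m − M = 5 log₁₀ d − 5
log₁₀ d = (m − M)/5 + 1 = 3.6400
d = 10^3.6400 = 4365 pc
= 4.365 kpc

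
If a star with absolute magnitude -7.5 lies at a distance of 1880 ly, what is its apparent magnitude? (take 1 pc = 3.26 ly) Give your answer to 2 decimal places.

d = 1880 ly / 3.26 = 576.7 pc
m = M + 5 log₁₀ d − 5 = -7.5 + 5·2.7609 − 5 = 1.305

m ≈ 1.30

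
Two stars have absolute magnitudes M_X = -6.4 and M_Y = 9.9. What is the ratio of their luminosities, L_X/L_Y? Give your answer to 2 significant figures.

L_X/L_Y ≈ 3.3×10^6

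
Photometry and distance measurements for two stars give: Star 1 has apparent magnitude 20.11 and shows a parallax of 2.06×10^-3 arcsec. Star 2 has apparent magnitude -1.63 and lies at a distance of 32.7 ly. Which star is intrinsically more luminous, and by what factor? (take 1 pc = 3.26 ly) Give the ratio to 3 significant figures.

Star 1: d = 1/p = 1/2.06×10^-3″ = 485.4 pc
Star 1: M = m − 5 log₁₀ d + 5 = 20.11 − 5·2.6861 + 5 = 11.679
Star 2: d = 32.7 ly / 3.26 = 10.03 pc
Star 2: M = m − 5 log₁₀ d + 5 = -1.63 − 5·1.0013 + 5 = -1.637
ΔM = M_1 − M_2 = 11.679 − (-1.637) = 13.316; smaller M is more luminous → Star 2.
L ratio = 10^(0.4 |ΔM|) = 10^5.326 = 212000

Star 2 is more luminous, by a factor of 212000.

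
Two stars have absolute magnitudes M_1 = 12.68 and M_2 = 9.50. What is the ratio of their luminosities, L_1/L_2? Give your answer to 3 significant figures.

ΔM = M_1 − M_2 = 3.18
L_1/L_2 = 10^(−0.4 ΔM) = 10^-1.272 = 0.05346

L_1/L_2 ≈ 0.0535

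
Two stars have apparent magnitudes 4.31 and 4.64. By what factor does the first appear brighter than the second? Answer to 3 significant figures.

1.36

Magnitude difference = -0.33
Flux ratio = 10^(−0.4 Δm) = 10^(−0.4 × -0.33) = 10^0.132 = 1.355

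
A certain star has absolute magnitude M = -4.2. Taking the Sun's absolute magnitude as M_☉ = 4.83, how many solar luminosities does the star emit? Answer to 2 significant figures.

L/L_☉ ≈ 4100

M − M_☉ = -4.2 − 4.83 = -9.030
L/L_☉ = 10^(−0.4 (M − M_☉)) = 10^3.612 = 4093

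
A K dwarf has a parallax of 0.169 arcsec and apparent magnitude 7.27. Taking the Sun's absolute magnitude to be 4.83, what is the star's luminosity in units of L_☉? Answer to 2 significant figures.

d = 1/p = 1/0.169″ = 5.917 pc
M = m − 5 log₁₀ d + 5 = 7.27 − 5·0.7721 + 5 = 8.409
M − M_☉ = 8.409 − 4.83 = 3.579
L/L_☉ = 10^(−0.4 × 3.579) = 0.03700

L/L_☉ ≈ 0.037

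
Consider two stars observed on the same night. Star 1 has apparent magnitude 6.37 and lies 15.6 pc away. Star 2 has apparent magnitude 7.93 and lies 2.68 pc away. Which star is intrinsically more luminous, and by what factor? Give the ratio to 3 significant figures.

Star 1 is more luminous, by a factor of 143.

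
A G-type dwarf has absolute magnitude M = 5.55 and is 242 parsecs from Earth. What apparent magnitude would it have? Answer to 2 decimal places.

m = M + 5 log₁₀ d − 5 = 5.55 + 5·2.3838 − 5 = 12.469

m ≈ 12.47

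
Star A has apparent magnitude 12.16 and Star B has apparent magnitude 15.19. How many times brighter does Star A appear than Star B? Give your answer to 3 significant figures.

16.3

Magnitude difference = -3.03
Flux ratio = 10^(−0.4 Δm) = 10^(−0.4 × -3.03) = 10^1.212 = 16.29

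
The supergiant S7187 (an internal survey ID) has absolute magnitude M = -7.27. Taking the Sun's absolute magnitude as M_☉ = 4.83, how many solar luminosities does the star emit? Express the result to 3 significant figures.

L/L_☉ ≈ 69200

M − M_☉ = -7.27 − 4.83 = -12.100
L/L_☉ = 10^(−0.4 (M − M_☉)) = 10^4.840 = 69180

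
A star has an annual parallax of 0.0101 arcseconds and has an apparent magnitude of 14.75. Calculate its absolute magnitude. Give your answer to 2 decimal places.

M ≈ 9.77

d = 1/p = 1/0.0101″ = 99.01 pc
5 log₁₀(d/10 pc) = 5 log₁₀(99.01) − 5 = 4.978
M = m − 5 log₁₀(d/10) = 14.75 − 4.978 = 9.772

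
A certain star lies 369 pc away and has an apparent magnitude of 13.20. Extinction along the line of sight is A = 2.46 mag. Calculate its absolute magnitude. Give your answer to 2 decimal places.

M ≈ 2.90

5 log₁₀(d/10 pc) = 5 log₁₀(369.0) − 5 = 7.835
M = m − 5 log₁₀(d/10) − A = 13.20 − 7.835 − 2.46 = 2.905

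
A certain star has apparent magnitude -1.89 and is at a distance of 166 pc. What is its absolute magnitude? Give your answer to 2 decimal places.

M ≈ -7.99

5 log₁₀(d/10 pc) = 5 log₁₀(166.0) − 5 = 6.101
M = m − 5 log₁₀(d/10) = -1.89 − 6.101 = -7.991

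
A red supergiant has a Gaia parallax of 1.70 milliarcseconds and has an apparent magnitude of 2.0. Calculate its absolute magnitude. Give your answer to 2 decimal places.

M ≈ -6.85

p = 1.70 mas = 1.70×10^-3″ → d = 1/p = 588.2 pc
5 log₁₀(d/10 pc) = 5 log₁₀(588.2) − 5 = 8.848
M = m − 5 log₁₀(d/10) = 2.0 − 8.848 = -6.848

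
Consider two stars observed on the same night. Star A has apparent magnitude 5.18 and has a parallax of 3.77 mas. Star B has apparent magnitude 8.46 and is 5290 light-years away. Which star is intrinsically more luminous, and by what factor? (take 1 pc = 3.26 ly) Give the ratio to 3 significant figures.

Star B is more luminous, by a factor of 1.82.

Star A: p = 3.77 mas = 3.77×10^-3″ → d = 1/p = 265.3 pc
Star A: M = m − 5 log₁₀ d + 5 = 5.18 − 5·2.4237 + 5 = -1.938
Star B: d = 5290 ly / 3.26 = 1623 pc
Star B: M = m − 5 log₁₀ d + 5 = 8.46 − 5·3.2102 + 5 = -2.591
ΔM = M_A − M_B = -1.938 − (-2.591) = 0.653; smaller M is more luminous → Star B.
L ratio = 10^(0.4 |ΔM|) = 10^0.261 = 1.825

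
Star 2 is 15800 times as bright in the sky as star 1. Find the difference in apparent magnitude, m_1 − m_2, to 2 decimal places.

Pogson: Δm = −2.5 log₁₀(ratio) = −2.5 log₁₀(15800) = −2.5 × 4.1987 = -10.497
Star 2 is brighter so has the smaller magnitude: m_1 − m_2 is positive.

m_1 − m_2 ≈ 10.50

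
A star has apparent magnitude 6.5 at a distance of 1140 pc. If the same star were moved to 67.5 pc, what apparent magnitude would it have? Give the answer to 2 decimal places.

m ≈ 0.36

Flux ∝ 1/d², so Δm = 5 log₁₀(d₂/d₁) = 5 log₁₀(67.5/1140) = -6.138
m₂ = m₁ + Δm = 6.5 + (-6.138) = 0.362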